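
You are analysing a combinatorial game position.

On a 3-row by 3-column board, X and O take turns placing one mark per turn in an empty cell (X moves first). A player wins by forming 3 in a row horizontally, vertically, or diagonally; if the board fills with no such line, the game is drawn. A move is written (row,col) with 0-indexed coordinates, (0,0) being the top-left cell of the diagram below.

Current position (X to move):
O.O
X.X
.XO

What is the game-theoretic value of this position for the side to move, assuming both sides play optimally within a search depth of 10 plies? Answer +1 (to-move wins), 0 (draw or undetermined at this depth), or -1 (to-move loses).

value(O.O/X.X/.XO, X) = +1

[O.O/X.X/.XO] X move#1: (0,1):-1/OXO/X.X/.XO, (1,1):+1/O.O/XXX/.XO*, (2,0):-1/O.O/X.X/XXO
[O.O/XXX/.XO] end (terminal -1, O#2); searched O.O/X.X/.XO to 10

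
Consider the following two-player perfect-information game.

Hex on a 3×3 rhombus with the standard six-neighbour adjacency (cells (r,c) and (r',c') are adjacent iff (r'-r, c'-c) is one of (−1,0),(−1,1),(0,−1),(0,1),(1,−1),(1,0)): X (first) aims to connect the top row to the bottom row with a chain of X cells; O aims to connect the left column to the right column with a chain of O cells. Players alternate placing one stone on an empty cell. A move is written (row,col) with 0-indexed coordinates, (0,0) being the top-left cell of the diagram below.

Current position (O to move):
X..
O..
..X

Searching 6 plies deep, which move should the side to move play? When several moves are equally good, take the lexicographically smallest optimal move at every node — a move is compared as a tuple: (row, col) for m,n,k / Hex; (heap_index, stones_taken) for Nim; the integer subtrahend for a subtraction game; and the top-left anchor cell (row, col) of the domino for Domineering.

[X../O../..X] O move#1: (0,1):-1/XO./O../..X, (0,2):+1/X.O/O../..X*, (1,1):+1/X../OO./..X, (1,2):-1/X../O.O/..X, (2,0):-1/X../O../O.X, (2,1):-1/X../O../.OX
[X.O/O../..X] X move#2: (0,1):-1/XXO/O../..X*, (1,1):-1/X.O/OX./..X, (1,2):-1/X.O/O.X/..X, (2,0):-1/X.O/O../X.X, (2,1):-1/X.O/O../.XX
[XXO/O../..X] O move#3: (1,1):+1/XXO/OO./..X*, (1,2):-1/XXO/O.O/..X, (2,0):-1/XXO/O../O.X, (2,1):-1/XXO/O../.OX
[XXO/OO./..X] end (terminal -1, X#4); searched X../O../..X to 6

O's best at [X../O../..X]: (0,2)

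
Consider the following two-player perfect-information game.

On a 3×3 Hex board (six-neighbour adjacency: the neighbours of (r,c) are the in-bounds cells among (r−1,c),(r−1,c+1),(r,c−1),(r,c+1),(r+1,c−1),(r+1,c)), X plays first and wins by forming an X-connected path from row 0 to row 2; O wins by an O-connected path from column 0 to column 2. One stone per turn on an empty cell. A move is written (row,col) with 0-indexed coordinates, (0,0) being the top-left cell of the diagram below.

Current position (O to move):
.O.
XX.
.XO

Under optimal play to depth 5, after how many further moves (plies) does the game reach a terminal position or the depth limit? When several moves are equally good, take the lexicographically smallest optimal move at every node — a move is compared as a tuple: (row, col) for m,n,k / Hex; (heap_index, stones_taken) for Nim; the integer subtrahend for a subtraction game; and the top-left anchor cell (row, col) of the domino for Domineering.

[.O./XX./.XO] O move#1: (0,0):-1/OO./XX./.XO*, (0,2):-1/.OO/XX./.XO, (1,2):-1/.O./XXO/.XO, (2,0):-1/.O./XX./OXO
[OO./XX./.XO] X move#2: (0,2):+1/OOX/XX./.XO*, (1,2):-1/OO./XXX/.XO, (2,0):-1/OO./XX./XXO
[OOX/XX./.XO] end (terminal -1, O#3); searched .O./XX./.XO to 5

PV length from [.O./XX./.XO]: 2 plies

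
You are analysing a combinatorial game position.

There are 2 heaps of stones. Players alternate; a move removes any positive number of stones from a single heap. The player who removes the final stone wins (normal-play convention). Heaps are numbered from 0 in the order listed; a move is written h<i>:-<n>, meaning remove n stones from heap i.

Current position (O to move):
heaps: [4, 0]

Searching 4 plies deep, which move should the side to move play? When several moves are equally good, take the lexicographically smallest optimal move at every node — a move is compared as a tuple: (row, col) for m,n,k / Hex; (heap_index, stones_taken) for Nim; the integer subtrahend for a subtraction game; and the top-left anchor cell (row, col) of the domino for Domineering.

[(4,0)] O move#1: h0:-1:-1/(3,0), h0:-2:-1/(2,0), h0:-3:-1/(1,0), h0:-4:+1/(0,0)*
[(0,0)] end (terminal -1, X#2); searched (4,0) to 4

O's best at [(4,0)]: h0:-4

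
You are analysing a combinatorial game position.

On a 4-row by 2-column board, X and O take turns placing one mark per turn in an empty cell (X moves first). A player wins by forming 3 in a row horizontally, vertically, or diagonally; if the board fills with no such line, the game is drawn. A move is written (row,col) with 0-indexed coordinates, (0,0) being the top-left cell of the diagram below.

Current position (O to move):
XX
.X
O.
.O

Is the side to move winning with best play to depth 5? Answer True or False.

O winning at [XX/.X/O./.O]: False

ply 1, O at XX/.X/O./.O | (1,0)=-1→XX/OX/O./.O; (2,1)=+0→XX/.X/OO/.O*; (3,0)=-1→XX/.X/O./OO
ply 2, X at XX/.X/OO/.O | (1,0)=+0→XX/XX/OO/.O*; (3,0)=+0→XX/.X/OO/XO
ply 3, O at XX/XX/OO/.O | (3,0)=+0→XX/XX/OO/OO*
ply 4: XX/XX/OO/OO is terminal +0 (X); from XX/.X/O./.O depth 5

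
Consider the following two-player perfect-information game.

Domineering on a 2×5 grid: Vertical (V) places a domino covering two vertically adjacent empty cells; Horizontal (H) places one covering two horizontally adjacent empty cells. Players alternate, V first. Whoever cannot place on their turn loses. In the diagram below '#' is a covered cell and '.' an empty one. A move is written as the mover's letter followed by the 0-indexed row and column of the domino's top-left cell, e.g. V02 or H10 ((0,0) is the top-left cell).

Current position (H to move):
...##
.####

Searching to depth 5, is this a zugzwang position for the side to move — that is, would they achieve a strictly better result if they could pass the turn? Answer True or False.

p1 H@[...##/.####]: H00[##.##/.####]+1* H01[.####/.####]-1
p2 V@[##.##/.####] terminal -1; root [...##/.####] d5
if H skipped the turn, V would face:
~ p1 V@[...##/.####]: V00[#..##/#####]-1*
~ p2 H@[#..##/#####]: H01[#####/#####]+1*
~ p3 V@[#####/#####] terminal -1; root [...##/.####] d5
compare (H): move=+1 vs pass=+1

zugzwang(...##/.####, H) = False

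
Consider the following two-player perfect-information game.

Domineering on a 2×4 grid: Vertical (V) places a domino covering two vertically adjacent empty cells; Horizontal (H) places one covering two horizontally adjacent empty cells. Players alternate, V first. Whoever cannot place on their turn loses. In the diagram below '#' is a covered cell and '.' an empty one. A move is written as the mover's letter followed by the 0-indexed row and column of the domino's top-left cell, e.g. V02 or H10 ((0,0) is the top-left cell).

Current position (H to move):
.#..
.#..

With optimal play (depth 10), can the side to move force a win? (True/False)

H winning at [.#../.#..]: True

[.#../.#..] H move#1: H02:+1/.###/.#..*, H12:+1/.#../.###
[.###/.#..] V move#2: V00:-1/####/##..*
[####/##..] H move#3: H12:+1/####/####*
[####/####] end (terminal -1, V#4); searched .#../.#.. to 10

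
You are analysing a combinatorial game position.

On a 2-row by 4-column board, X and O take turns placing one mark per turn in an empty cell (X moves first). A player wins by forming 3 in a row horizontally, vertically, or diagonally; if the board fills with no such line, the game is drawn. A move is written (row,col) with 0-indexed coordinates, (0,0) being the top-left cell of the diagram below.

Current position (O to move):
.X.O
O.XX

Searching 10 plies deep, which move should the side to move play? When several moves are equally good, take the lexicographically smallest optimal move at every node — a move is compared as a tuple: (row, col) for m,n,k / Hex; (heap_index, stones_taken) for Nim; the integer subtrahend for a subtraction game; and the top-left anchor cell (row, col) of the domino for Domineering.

p1 O@[.X.O/O.XX]: (0,0)[OX.O/O.XX]-1 (0,2)[.XOO/O.XX]-1 (1,1)[.X.O/OOXX]+0*
p2 X@[.X.O/OOXX]: (0,0)[XX.O/OOXX]+0* (0,2)[.XXO/OOXX]+0
p3 O@[XX.O/OOXX]: (0,2)[XXOO/OOXX]+0*
p4 X@[XXOO/OOXX] terminal +0; root [.X.O/O.XX] d10

O's best at [.X.O/O.XX]: (1,1)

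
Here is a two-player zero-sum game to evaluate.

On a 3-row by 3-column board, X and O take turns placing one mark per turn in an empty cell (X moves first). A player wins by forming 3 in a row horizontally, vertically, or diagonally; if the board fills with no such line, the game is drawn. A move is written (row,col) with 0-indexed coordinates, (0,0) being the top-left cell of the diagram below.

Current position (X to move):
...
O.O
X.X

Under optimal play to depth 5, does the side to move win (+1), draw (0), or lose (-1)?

ply 1, X at .../O.O/X.X | (0,0)=-1→X../O.O/X.X; (0,1)=-1→.X./O.O/X.X; (0,2)=-1→..X/O.O/X.X; (1,1)=+1→.../OXO/X.X*; (2,1)=+1→.../O.O/XXX
ply 2, O at .../OXO/X.X | (0,0)=-1→O../OXO/X.X*; (0,1)=-1→.O./OXO/X.X; (0,2)=-1→..O/OXO/X.X; (2,1)=-1→.../OXO/XOX
ply 3, X at O../OXO/X.X | (0,1)=+1→OX./OXO/X.X*; (0,2)=+1→O.X/OXO/X.X; (2,1)=+1→O../OXO/XXX
ply 4, O at OX./OXO/X.X | (0,2)=-1→OXO/OXO/X.X*; (2,1)=-1→OX./OXO/XOX
ply 5, X at OXO/OXO/X.X | (2,1)=+1→OXO/OXO/XXX*
ply 6: OXO/OXO/XXX is terminal -1 (O); from .../O.O/X.X depth 5

value(.../O.O/X.X, X) = +1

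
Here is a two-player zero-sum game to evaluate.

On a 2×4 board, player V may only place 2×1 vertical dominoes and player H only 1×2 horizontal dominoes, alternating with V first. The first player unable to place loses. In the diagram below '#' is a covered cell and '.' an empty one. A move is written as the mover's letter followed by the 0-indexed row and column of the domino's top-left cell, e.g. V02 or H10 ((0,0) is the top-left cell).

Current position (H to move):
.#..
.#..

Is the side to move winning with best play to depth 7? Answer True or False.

H winning at [.#../.#..]: True

[.#../.#..] H move#1: H02:+1/.###/.#..*, H12:+1/.#../.###
[.###/.#..] V move#2: V00:-1/####/##..*
[####/##..] H move#3: H12:+1/####/####*
[####/####] end (terminal -1, V#4); searched .#../.#.. to 7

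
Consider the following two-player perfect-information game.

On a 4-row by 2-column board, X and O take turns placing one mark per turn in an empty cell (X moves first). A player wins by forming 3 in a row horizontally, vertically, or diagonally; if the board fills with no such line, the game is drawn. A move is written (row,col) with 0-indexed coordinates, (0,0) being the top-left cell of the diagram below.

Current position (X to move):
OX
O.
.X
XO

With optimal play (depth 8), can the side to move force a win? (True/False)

X winning at [OX/O./.X/XO]: True

p1 X@[OX/O./.X/XO]: (1,1)[OX/OX/.X/XO]+1* (2,0)[OX/O./XX/XO]+0
p2 O@[OX/OX/.X/XO] terminal -1; root [OX/O./.X/XO] d8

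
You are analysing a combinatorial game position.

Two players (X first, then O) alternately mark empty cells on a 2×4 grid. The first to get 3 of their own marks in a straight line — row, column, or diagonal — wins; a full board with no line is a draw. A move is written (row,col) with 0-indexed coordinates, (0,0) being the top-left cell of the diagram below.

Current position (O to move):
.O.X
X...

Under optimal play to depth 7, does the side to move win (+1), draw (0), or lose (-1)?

value(.O.X/X..., O) = 0

ply 1, O at .O.X/X... | (0,0)=+0→OO.X/X...*; (0,2)=+0→.OOX/X...; (1,1)=+0→.O.X/XO..; (1,2)=+0→.O.X/X.O.; (1,3)=+0→.O.X/X..O
ply 2, X at OO.X/X... | (0,2)=+0→OOXX/X...*; (1,1)=-1→OO.X/XX..; (1,2)=-1→OO.X/X.X.; (1,3)=-1→OO.X/X..X
ply 3, O at OOXX/X... | (1,1)=+0→OOXX/XO..*; (1,2)=+0→OOXX/X.O.; (1,3)=+0→OOXX/X..O
ply 4, X at OOXX/XO.. | (1,2)=+0→OOXX/XOX.*; (1,3)=+0→OOXX/XO.X
ply 5, O at OOXX/XOX. | (1,3)=+0→OOXX/XOXO*
ply 6: OOXX/XOXO is terminal +0 (X); from .O.X/X... depth 7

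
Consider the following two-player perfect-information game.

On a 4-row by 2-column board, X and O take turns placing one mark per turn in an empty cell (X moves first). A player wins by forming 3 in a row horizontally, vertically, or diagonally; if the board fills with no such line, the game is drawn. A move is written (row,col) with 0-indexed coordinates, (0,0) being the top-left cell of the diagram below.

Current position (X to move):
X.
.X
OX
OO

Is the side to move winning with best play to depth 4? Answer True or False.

X winning at [X./.X/OX/OO]: True

p1 X@[X./.X/OX/OO]: (0,1)[XX/.X/OX/OO]+1* (1,0)[X./XX/OX/OO]+0
p2 O@[XX/.X/OX/OO] terminal -1; root [X./.X/OX/OO] d4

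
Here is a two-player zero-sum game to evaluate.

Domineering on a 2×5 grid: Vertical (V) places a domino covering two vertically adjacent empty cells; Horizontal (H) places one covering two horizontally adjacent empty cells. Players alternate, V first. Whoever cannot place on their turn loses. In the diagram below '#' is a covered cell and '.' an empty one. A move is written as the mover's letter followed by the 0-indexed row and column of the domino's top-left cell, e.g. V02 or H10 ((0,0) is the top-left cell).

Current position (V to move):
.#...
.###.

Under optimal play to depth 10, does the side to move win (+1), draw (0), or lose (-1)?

value(.#.../.###., V) = +1

[.#.../.###.] V move#1: V00:-1/##.../####., V04:+1/.#..#/.####*
[.#..#/.####] H move#2: H02:-1/.####/.####*
[.####/.####] V move#3: V00:+1/#####/#####*
[#####/#####] end (terminal -1, H#4); searched .#.../.###. to 10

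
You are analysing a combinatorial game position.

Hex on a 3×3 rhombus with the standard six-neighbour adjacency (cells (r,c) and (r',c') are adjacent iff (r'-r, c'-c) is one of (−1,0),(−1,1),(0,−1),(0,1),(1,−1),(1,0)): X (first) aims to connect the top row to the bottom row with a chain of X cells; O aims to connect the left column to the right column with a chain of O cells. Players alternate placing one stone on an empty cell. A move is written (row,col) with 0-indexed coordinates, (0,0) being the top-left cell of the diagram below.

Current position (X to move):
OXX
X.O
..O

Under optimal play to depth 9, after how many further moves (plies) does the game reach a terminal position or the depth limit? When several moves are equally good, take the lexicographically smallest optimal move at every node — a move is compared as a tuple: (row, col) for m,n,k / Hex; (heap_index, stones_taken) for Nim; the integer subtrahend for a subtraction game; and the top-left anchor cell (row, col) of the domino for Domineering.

PV length from [OXX/X.O/..O]: 3 plies

ply 1, X at OXX/X.O/..O | (1,1)=+1→OXX/XXO/..O*; (2,0)=+1→OXX/X.O/X.O; (2,1)=+1→OXX/X.O/.XO
ply 2, O at OXX/XXO/..O | (2,0)=-1→OXX/XXO/O.O*; (2,1)=-1→OXX/XXO/.OO
ply 3, X at OXX/XXO/O.O | (2,1)=+1→OXX/XXO/OXO*
ply 4: OXX/XXO/OXO is terminal -1 (O); from OXX/X.O/..O depth 9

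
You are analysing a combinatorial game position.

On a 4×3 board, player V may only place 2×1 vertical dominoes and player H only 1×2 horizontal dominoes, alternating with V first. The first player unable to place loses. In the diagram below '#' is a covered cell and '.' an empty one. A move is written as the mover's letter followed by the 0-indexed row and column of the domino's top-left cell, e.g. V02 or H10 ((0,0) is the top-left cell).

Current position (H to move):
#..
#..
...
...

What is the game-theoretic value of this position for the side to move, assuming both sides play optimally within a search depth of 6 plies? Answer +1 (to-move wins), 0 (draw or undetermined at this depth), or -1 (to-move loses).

ply 1, H at #../#../.../... | H01=-1→###/#../.../...*; H11=-1→#../###/.../...; H20=-1→#../#../##./...; H21=-1→#../#../.##/...; H30=-1→#../#../.../##.; H31=-1→#../#../.../.##
ply 2, V at ###/#../.../... | V11=+1→###/##./.#./...*; V12=-1→###/#.#/..#/...; V20=-1→###/#../#../#..; V21=+1→###/#../.#./.#.; V22=-1→###/#../..#/..#
ply 3, H at ###/##./.#./... | H30=-1→###/##./.#./##.*; H31=-1→###/##./.#./.##
ply 4, V at ###/##./.#./##. | V12=+1→###/###/.##/##.*; V22=+1→###/##./.##/###
ply 5: ###/###/.##/##. is terminal -1 (H); from #../#../.../... depth 6

value(#../#../.../..., H) = -1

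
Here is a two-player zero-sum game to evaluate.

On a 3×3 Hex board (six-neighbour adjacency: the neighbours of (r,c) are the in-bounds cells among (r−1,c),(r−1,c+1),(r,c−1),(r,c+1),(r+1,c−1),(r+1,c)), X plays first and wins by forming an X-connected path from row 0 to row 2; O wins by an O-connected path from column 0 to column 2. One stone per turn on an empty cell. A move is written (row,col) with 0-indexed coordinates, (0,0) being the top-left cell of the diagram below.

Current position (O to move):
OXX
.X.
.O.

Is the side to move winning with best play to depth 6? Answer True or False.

p1 O@[OXX/.X./.O.]: (1,0)[OXX/OX./.O.]-1 (1,2)[OXX/.XO/.O.]-1 (2,0)[OXX/.X./OO.]+1* (2,2)[OXX/.X./.OO]-1
p2 X@[OXX/.X./OO.]: (1,0)[OXX/XX./OO.]-1* (1,2)[OXX/.XX/OO.]-1 (2,2)[OXX/.X./OOX]-1
p3 O@[OXX/XX./OO.]: (1,2)[OXX/XXO/OO.]+1* (2,2)[OXX/XX./OOO]+1
p4 X@[OXX/XXO/OO.] terminal -1; root [OXX/.X./.O.] d6

O winning at [OXX/.X./.O.]: True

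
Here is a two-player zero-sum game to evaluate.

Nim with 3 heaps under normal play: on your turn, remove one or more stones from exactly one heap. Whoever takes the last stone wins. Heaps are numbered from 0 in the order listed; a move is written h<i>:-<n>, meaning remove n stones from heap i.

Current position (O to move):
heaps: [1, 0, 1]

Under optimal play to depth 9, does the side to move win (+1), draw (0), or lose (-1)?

ply 1, O at (1,0,1) | h0:-1=-1→(0,0,1)*; h2:-1=-1→(1,0,0)
ply 2, X at (0,0,1) | h2:-1=+1→(0,0,0)*
ply 3: (0,0,0) is terminal -1 (O); from (1,0,1) depth 9

value((1,0,1), O) = -1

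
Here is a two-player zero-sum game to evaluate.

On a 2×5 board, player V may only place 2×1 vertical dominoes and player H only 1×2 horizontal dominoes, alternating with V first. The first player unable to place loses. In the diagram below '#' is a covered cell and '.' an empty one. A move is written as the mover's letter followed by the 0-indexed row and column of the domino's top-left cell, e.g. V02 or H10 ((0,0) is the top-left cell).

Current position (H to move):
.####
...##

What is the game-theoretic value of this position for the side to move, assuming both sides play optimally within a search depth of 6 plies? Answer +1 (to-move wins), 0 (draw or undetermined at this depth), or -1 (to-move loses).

value(.####/...##, H) = +1

[.####/...##] H move#1: H10:+1/.####/##.##*, H11:-1/.####/.####
[.####/##.##] end (terminal -1, V#2); searched .####/...## to 6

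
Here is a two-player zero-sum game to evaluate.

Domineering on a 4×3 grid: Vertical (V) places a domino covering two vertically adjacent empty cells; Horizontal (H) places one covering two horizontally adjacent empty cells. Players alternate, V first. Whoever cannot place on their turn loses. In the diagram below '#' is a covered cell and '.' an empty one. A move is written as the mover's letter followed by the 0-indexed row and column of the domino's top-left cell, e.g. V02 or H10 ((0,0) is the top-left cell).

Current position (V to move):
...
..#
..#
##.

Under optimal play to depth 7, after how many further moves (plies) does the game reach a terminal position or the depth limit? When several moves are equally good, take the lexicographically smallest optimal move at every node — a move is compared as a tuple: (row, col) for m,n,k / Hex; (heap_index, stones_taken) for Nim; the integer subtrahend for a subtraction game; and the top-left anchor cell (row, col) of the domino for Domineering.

[.../..#/..#/##.] V move#1: V00:+1/#../#.#/..#/##.*, V01:+1/.#./.##/..#/##., V10:+1/.../#.#/#.#/##., V11:+1/.../.##/.##/##.
[#../#.#/..#/##.] H move#2: H01:-1/###/#.#/..#/##.*, H20:-1/#../#.#/###/##.
[###/#.#/..#/##.] V move#3: V11:+1/###/###/.##/##.*
[###/###/.##/##.] end (terminal -1, H#4); searched .../..#/..#/##. to 7

PV length from [.../..#/..#/##.]: 3 plies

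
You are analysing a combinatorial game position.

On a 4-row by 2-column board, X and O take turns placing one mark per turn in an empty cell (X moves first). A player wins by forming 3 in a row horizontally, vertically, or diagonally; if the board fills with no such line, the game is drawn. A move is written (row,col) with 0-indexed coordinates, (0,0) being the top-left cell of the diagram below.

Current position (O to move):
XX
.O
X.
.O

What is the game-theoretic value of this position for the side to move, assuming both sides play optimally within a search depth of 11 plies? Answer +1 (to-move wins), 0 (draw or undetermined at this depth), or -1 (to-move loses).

[XX/.O/X./.O] O move#1: (1,0):+0/XX/OO/X./.O, (2,1):+1/XX/.O/XO/.O*, (3,0):-1/XX/.O/X./OO
[XX/.O/XO/.O] end (terminal -1, X#2); searched XX/.O/X./.O to 11

value(XX/.O/X./.O, O) = +1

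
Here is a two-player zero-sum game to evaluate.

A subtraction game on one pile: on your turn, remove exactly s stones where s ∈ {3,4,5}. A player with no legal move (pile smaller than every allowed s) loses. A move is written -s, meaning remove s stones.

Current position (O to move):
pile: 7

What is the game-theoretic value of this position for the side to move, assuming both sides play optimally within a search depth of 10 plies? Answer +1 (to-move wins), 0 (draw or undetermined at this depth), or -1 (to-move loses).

value(7, O) = +1

[7] O move#1: -3:-1/4, -4:-1/3, -5:+1/2*
[2] end (terminal -1, X#2); searched 7 to 10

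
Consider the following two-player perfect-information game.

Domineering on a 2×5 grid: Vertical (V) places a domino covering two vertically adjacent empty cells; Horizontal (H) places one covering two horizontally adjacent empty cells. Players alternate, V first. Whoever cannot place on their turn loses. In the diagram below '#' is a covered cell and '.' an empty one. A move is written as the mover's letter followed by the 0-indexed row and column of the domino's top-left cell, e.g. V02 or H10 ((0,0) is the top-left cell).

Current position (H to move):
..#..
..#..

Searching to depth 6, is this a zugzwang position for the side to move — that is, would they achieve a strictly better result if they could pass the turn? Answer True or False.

zugzwang(..#../..#.., H) = True

p1 H@[..#../..#..]: H00[###../..#..]-1* H03[..###/..#..]-1 H10[..#../###..]-1 H13[..#../..###]-1
p2 V@[###../..#..]: V03[####./..##.]+1* V04[###.#/..#.#]+1
p3 H@[####./..##.]: H10[####./####.]-1*
p4 V@[####./####.]: V04[#####/#####]+1*
p5 H@[#####/#####] terminal -1; root [..#../..#..] d6
pass branch (V moves first from the same position):
  | p1 V@[..#../..#..]: V00[#.#../#.#..]-1* V01[.##../.##..]-1 V03[..##./..##.]-1 V04[..#.#/..#.#]-1
  | p2 H@[#.#../#.#..]: H03[#.###/#.#..]+1* H13[#.#../#.###]+1
  | p3 V@[#.###/#.#..]: V01[#####/###..]-1*
  | p4 H@[#####/###..]: H13[#####/#####]+1*
  | p5 V@[#####/#####] terminal -1; root [..#../..#..] d6
H moving scores -1; H passing scores +1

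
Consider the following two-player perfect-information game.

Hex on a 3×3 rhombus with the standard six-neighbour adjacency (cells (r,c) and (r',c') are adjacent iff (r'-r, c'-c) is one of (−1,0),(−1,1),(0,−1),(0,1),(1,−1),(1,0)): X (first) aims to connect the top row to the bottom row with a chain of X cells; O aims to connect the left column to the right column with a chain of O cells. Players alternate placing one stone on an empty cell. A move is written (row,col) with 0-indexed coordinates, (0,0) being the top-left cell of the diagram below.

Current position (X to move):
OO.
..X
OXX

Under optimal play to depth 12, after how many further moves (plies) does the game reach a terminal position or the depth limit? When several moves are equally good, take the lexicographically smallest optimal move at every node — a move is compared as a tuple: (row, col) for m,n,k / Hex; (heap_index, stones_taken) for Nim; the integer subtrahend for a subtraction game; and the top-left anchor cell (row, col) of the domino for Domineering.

PV length from [OO./..X/OXX]: 1 ply

[OO./..X/OXX] X move#1: (0,2):+1/OOX/..X/OXX*, (1,0):-1/OO./X.X/OXX, (1,1):-1/OO./.XX/OXX
[OOX/..X/OXX] end (terminal -1, O#2); searched OO./..X/OXX to 12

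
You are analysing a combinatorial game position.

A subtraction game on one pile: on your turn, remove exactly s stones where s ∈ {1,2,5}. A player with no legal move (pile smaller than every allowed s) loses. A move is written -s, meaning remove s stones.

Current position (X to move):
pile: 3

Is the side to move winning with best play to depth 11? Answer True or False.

ply 1, X at 3 | -1=-1→2*; -2=-1→1
ply 2, O at 2 | -1=-1→1; -2=+1→0*
ply 3: 0 is terminal -1 (X); from 3 depth 11

X winning at [3]: False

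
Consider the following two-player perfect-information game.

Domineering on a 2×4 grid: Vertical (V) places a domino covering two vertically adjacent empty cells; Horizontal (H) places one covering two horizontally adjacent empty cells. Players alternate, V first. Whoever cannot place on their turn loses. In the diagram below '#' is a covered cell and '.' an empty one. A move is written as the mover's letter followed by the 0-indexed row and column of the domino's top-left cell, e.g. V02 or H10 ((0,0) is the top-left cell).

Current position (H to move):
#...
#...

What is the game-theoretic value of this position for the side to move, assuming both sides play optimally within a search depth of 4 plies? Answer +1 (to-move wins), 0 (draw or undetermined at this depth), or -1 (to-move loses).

[#.../#...] H move#1: H01:+1/###./#...*, H02:+1/#.##/#..., H11:+1/#.../###., H12:+1/#.../#.##
[###./#...] V move#2: V03:-1/####/#..#*
[####/#..#] H move#3: H11:+1/####/####*
[####/####] end (terminal -1, V#4); searched #.../#... to 4

value(#.../#..., H) = +1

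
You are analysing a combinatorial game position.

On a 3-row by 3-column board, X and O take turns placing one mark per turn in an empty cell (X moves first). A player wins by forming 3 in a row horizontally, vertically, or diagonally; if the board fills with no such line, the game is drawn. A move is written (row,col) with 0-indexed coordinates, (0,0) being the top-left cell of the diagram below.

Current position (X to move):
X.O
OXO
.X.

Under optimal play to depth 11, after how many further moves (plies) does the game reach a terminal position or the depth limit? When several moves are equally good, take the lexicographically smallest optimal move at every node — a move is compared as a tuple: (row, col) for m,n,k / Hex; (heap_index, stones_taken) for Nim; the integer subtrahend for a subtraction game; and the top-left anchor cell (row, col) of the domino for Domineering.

PV length from [X.O/OXO/.X.]: 1 ply

p1 X@[X.O/OXO/.X.]: (0,1)[XXO/OXO/.X.]+1* (2,0)[X.O/OXO/XX.]-1 (2,2)[X.O/OXO/.XX]+1
p2 O@[XXO/OXO/.X.] terminal -1; root [X.O/OXO/.X.] d11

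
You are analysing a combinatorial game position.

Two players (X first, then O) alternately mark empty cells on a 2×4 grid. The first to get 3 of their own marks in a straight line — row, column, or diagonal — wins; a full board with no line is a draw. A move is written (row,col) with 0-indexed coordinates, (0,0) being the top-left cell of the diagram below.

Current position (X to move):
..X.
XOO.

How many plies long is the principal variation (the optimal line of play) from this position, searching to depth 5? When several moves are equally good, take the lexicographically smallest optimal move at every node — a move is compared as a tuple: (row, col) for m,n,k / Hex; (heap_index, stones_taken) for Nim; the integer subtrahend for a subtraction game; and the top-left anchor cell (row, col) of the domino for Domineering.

[..X./XOO.] X move#1: (0,0):-1/X.X./XOO., (0,1):-1/.XX./XOO., (0,3):-1/..XX/XOO., (1,3):+0/..X./XOOX*
[..X./XOOX] O move#2: (0,0):+0/O.X./XOOX*, (0,1):+0/.OX./XOOX, (0,3):+0/..XO/XOOX
[O.X./XOOX] X move#3: (0,1):+0/OXX./XOOX*, (0,3):+0/O.XX/XOOX
[OXX./XOOX] O move#4: (0,3):+0/OXXO/XOOX*
[OXXO/XOOX] end (terminal +0, X#5); searched ..X./XOO. to 5

PV length from [..X./XOO.]: 4 plies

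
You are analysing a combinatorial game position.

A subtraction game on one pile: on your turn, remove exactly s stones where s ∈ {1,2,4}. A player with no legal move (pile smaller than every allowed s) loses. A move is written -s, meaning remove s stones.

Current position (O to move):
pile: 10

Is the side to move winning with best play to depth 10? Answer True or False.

O winning at [10]: True

[10] O move#1: -1:+1/9*, -2:-1/8, -4:+1/6
[9] X move#2: -1:-1/8*, -2:-1/7, -4:-1/5
[8] O move#3: -1:-1/7, -2:+1/6*, -4:-1/4
[6] X move#4: -1:-1/5*, -2:-1/4, -4:-1/2
[5] O move#5: -1:-1/4, -2:+1/3*, -4:-1/1
[3] X move#6: -1:-1/2*, -2:-1/1
[2] O move#7: -1:-1/1, -2:+1/0*
[0] end (terminal -1, X#8); searched 10 to 10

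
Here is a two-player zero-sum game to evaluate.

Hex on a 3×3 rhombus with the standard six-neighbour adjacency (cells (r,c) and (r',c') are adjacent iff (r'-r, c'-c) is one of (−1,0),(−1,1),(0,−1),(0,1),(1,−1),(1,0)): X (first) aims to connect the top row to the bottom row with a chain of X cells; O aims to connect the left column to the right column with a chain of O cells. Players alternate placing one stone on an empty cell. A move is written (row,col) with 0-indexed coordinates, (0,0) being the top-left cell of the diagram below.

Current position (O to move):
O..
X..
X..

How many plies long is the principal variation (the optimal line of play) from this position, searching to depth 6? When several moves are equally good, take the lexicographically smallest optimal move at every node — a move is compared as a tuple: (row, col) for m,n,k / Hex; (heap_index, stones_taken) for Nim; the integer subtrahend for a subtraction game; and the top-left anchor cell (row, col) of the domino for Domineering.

[O../X../X..] O move#1: (0,1):-1/OO./X../X..*, (0,2):-1/O.O/X../X.., (1,1):-1/O../XO./X.., (1,2):-1/O../X.O/X.., (2,1):-1/O../X../XO., (2,2):-1/O../X../X.O
[OO./X../X..] X move#2: (0,2):+1/OOX/X../X..*, (1,1):-1/OO./XX./X.., (1,2):-1/OO./X.X/X.., (2,1):-1/OO./X../XX., (2,2):-1/OO./X../X.X
[OOX/X../X..] O move#3: (1,1):-1/OOX/XO./X..*, (1,2):-1/OOX/X.O/X.., (2,1):-1/OOX/X../XO., (2,2):-1/OOX/X../X.O
[OOX/XO./X..] X move#4: (1,2):+1/OOX/XOX/X..*, (2,1):-1/OOX/XO./XX., (2,2):-1/OOX/XO./X.X
[OOX/XOX/X..] O move#5: (2,1):-1/OOX/XOX/XO.*, (2,2):-1/OOX/XOX/X.O
[OOX/XOX/XO.] X move#6: (2,2):+1/OOX/XOX/XOX*
[OOX/XOX/XOX] end (terminal -1, O#7); searched O../X../X.. to 6

PV length from [O../X../X..]: 6 plies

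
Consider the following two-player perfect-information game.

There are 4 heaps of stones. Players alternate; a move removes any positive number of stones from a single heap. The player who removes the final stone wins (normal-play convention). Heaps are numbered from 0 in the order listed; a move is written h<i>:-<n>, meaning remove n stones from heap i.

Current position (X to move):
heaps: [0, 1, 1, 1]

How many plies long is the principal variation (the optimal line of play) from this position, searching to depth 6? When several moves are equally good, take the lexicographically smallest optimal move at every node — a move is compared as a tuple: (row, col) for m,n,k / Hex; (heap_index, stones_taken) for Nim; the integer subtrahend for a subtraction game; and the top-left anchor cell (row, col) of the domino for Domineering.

PV length from [(0,1,1,1)]: 3 plies

p1 X@[(0,1,1,1)]: h1:-1[(0,0,1,1)]+1* h2:-1[(0,1,0,1)]+1 h3:-1[(0,1,1,0)]+1
p2 O@[(0,0,1,1)]: h2:-1[(0,0,0,1)]-1* h3:-1[(0,0,1,0)]-1
p3 X@[(0,0,0,1)]: h3:-1[(0,0,0,0)]+1*
p4 O@[(0,0,0,0)] terminal -1; root [(0,1,1,1)] d6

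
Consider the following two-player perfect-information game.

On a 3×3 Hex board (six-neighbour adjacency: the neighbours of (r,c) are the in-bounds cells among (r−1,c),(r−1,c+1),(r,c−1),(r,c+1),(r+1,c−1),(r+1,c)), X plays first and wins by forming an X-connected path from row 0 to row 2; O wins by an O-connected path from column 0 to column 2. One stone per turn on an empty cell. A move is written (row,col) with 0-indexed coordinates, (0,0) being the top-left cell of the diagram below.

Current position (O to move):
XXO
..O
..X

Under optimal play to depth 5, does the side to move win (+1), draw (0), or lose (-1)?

[XXO/..O/..X] O move#1: (1,0):-1/XXO/O.O/..X, (1,1):+1/XXO/.OO/..X*, (2,0):+1/XXO/..O/O.X, (2,1):-1/XXO/..O/.OX
[XXO/.OO/..X] X move#2: (1,0):-1/XXO/XOO/..X*, (2,0):-1/XXO/.OO/X.X, (2,1):-1/XXO/.OO/.XX
[XXO/XOO/..X] O move#3: (2,0):+1/XXO/XOO/O.X*, (2,1):-1/XXO/XOO/.OX
[XXO/XOO/O.X] end (terminal -1, X#4); searched XXO/..O/..X to 5

value(XXO/..O/..X, O) = +1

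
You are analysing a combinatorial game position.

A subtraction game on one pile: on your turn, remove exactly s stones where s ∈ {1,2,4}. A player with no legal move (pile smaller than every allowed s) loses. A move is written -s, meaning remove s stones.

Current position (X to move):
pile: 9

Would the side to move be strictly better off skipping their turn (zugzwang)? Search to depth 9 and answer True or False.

zugzwang(9, X) = True

p1 X@[9]: -1[8]-1* -2[7]-1 -4[5]-1
p2 O@[8]: -1[7]-1 -2[6]+1* -4[4]-1
p3 X@[6]: -1[5]-1* -2[4]-1 -4[2]-1
p4 O@[5]: -1[4]-1 -2[3]+1* -4[1]-1
p5 X@[3]: -1[2]-1* -2[1]-1
p6 O@[2]: -1[1]-1 -2[0]+1*
p7 X@[0] terminal -1; root [9] d9
if X skipped the turn, O would face:
~ p1 O@[9]: -1[8]-1* -2[7]-1 -4[5]-1
~ p2 X@[8]: -1[7]-1 -2[6]+1* -4[4]-1
~ p3 O@[6]: -1[5]-1* -2[4]-1 -4[2]-1
~ p4 X@[5]: -1[4]-1 -2[3]+1* -4[1]-1
~ p5 O@[3]: -1[2]-1* -2[1]-1
~ p6 X@[2]: -1[1]-1 -2[0]+1*
~ p7 O@[0] terminal -1; root [9] d9
compare (X): move=-1 vs pass=+1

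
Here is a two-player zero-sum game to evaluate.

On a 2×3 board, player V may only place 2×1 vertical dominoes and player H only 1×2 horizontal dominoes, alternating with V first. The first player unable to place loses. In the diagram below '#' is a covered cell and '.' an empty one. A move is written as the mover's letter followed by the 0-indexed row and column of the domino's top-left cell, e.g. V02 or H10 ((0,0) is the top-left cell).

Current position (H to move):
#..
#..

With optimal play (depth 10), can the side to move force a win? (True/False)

H winning at [#../#..]: True

p1 H@[#../#..]: H01[###/#..]+1* H11[#../###]+1
p2 V@[###/#..] terminal -1; root [#../#..] d10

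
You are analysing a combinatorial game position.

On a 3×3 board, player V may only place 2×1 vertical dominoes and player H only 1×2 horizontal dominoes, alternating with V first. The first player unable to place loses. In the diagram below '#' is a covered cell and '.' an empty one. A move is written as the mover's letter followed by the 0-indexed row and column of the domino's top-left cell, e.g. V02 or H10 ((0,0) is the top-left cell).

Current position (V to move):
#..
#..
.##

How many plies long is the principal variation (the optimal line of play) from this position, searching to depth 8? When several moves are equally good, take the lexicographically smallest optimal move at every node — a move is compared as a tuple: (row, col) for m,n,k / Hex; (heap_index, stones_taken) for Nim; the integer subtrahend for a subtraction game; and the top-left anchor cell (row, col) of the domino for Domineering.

p1 V@[#../#../.##]: V01[##./##./.##]+1* V02[#.#/#.#/.##]+1
p2 H@[##./##./.##] terminal -1; root [#../#../.##] d8

PV length from [#../#../.##]: 1 ply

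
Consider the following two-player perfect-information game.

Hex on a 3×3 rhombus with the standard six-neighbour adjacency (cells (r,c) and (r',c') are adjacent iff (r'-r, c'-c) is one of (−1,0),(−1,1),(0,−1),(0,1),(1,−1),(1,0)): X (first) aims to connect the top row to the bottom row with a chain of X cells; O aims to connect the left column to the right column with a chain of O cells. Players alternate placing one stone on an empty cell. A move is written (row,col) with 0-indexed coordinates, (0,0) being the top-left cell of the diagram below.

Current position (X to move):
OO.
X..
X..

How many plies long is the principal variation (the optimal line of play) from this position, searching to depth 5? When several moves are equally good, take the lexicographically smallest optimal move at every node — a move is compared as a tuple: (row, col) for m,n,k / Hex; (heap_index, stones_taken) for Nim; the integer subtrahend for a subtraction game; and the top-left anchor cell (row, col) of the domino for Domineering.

p1 X@[OO./X../X..]: (0,2)[OOX/X../X..]+1* (1,1)[OO./XX./X..]-1 (1,2)[OO./X.X/X..]-1 (2,1)[OO./X../XX.]-1 (2,2)[OO./X../X.X]-1
p2 O@[OOX/X../X..]: (1,1)[OOX/XO./X..]-1* (1,2)[OOX/X.O/X..]-1 (2,1)[OOX/X../XO.]-1 (2,2)[OOX/X../X.O]-1
p3 X@[OOX/XO./X..]: (1,2)[OOX/XOX/X..]+1* (2,1)[OOX/XO./XX.]-1 (2,2)[OOX/XO./X.X]-1
p4 O@[OOX/XOX/X..]: (2,1)[OOX/XOX/XO.]-1* (2,2)[OOX/XOX/X.O]-1
p5 X@[OOX/XOX/XO.]: (2,2)[OOX/XOX/XOX]+1*
p6 O@[OOX/XOX/XOX] terminal -1; root [OO./X../X..] d5

PV length from [OO./X../X..]: 5 plies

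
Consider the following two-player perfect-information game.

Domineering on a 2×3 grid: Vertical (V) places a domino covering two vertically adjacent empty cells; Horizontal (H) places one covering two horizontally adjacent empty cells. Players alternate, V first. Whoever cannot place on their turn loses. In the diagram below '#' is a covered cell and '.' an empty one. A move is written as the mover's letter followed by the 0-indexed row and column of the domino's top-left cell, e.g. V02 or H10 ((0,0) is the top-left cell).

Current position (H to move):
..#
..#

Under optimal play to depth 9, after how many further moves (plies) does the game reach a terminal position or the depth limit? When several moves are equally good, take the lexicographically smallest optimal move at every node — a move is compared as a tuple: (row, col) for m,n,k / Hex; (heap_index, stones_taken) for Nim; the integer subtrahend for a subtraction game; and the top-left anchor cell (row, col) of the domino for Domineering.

PV length from [..#/..#]: 1 ply

p1 H@[..#/..#]: H00[###/..#]+1* H10[..#/###]+1
p2 V@[###/..#] terminal -1; root [..#/..#] d9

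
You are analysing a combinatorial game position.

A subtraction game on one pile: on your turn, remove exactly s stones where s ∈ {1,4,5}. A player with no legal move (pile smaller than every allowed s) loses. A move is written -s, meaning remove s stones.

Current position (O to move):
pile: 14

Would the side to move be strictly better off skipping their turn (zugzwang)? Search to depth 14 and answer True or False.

zugzwang(14, O) = False

[14] O move#1: -1:-1/13, -4:+1/10*, -5:-1/9
[10] X move#2: -1:-1/9*, -4:-1/6, -5:-1/5
[9] O move#3: -1:+1/8*, -4:-1/5, -5:-1/4
[8] X move#4: -1:-1/7*, -4:-1/4, -5:-1/3
[7] O move#5: -1:-1/6, -4:-1/3, -5:+1/2*
[2] X move#6: -1:-1/1*
[1] O move#7: -1:+1/0*
[0] end (terminal -1, X#8); searched 14 to 14
if O skipped the turn, X would face:
~ [14] X move#1: -1:-1/13, -4:+1/10*, -5:-1/9
~ [10] O move#2: -1:-1/9*, -4:-1/6, -5:-1/5
~ [9] X move#3: -1:+1/8*, -4:-1/5, -5:-1/4
~ [8] O move#4: -1:-1/7*, -4:-1/4, -5:-1/3
~ [7] X move#5: -1:-1/6, -4:-1/3, -5:+1/2*
~ [2] O move#6: -1:-1/1*
~ [1] X move#7: -1:+1/0*
~ [0] end (terminal -1, O#8); searched 14 to 14
compare (O): move=+1 vs pass=-1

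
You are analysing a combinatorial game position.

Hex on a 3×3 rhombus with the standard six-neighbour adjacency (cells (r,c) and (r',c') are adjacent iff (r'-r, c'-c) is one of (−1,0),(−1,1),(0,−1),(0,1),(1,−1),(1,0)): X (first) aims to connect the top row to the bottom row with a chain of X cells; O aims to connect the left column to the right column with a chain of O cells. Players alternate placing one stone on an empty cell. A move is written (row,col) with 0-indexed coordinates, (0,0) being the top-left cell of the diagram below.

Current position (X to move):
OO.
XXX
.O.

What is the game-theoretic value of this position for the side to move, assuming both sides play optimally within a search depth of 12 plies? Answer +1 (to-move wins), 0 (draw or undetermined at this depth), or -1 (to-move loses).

value(OO./XXX/.O., X) = +1

[OO./XXX/.O.] X move#1: (0,2):+1/OOX/XXX/.O.*, (2,0):-1/OO./XXX/XO., (2,2):-1/OO./XXX/.OX
[OOX/XXX/.O.] O move#2: (2,0):-1/OOX/XXX/OO.*, (2,2):-1/OOX/XXX/.OO
[OOX/XXX/OO.] X move#3: (2,2):+1/OOX/XXX/OOX*
[OOX/XXX/OOX] end (terminal -1, O#4); searched OO./XXX/.O. to 12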